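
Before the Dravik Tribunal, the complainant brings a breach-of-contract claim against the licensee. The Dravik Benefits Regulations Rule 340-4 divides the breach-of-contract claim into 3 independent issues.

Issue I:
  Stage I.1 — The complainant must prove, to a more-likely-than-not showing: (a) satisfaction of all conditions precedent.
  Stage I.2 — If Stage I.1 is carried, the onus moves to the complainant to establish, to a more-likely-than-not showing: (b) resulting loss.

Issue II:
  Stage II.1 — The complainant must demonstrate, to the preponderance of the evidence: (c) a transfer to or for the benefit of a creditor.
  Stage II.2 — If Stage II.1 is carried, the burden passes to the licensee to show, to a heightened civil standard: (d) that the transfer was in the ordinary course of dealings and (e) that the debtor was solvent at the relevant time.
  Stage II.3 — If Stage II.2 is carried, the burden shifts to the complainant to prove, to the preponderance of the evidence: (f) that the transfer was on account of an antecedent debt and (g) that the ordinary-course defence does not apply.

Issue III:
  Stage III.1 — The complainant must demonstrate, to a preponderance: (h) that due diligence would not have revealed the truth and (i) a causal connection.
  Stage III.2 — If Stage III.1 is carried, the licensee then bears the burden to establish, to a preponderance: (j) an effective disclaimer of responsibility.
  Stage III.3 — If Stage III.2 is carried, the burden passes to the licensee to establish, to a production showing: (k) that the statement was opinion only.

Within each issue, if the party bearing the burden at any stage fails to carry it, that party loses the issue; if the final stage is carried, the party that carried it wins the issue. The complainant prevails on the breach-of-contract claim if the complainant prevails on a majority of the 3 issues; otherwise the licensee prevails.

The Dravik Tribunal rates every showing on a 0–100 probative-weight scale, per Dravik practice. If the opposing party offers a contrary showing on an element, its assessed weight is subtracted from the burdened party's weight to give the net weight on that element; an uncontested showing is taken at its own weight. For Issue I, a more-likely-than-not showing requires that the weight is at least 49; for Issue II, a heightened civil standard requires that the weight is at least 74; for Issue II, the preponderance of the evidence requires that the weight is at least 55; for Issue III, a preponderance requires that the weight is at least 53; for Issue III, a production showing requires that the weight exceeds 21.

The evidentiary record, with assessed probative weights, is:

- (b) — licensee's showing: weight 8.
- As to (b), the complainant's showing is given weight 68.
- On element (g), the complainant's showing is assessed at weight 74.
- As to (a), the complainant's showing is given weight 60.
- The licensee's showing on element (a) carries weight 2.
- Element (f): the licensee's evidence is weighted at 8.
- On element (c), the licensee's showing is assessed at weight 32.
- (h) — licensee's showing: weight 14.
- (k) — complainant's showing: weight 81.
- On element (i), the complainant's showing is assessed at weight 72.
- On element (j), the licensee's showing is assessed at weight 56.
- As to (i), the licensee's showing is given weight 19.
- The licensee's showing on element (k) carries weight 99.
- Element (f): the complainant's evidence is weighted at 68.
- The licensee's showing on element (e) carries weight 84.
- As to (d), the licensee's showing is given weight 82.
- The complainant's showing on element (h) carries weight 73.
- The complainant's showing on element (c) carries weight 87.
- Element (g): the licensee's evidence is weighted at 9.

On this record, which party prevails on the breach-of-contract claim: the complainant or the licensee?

— Issue I —
Stage I.1 (complainant, a more-likely-than-not showing, weight is at least 49): (a) net 60−2=58 ≥ 49 — meets.
  Stage I.1 carried; the burden remains with the complainant.
Stage I.2 (complainant, a more-likely-than-not showing, weight is at least 49): (b) net 68−8=60 ≥ 49 — meets.
  All elements met at the final stage.
All stages carried — the complainant prevails on this issue.
— Issue II —
At Stage II.1 the complainant must meet the preponderance of the evidence (weight is at least 55): on (c) the weight is 87 less the opposing 32 gives net 55, which does reach 55, so (c) meets the standard.
  The complainant carries Stage II.1; the licensee now bears the burden.
At Stage II.2 the licensee must meet a heightened civil standard (weight is at least 74): on (d) the weight is 82, ≥ 74, so (d) meets the standard; on (e) the weight is 84, which does reach 74, so (e) meets the standard.
  The licensee carries Stage II.2; the complainant now bears the burden.
At Stage II.3 the complainant must meet the preponderance of the evidence (weight is at least 55): on (f) the weight is 68 less the opposing 8 gives net 60, which does reach 55, so (f) meets the standard; on (g) the weight is 74 less the opposing 9 gives net 65, which does reach 55, so (g) meets the standard.
  All elements met at the final stage.
Every stage carried; the complainant prevails on this issue.
— Issue III —
Stage III.1 (complainant, a preponderance, weight is at least 53): (h) net 73−14=59 ≥ 53 — meets; (i) net 72−19=53 ≥ 53 — meets.
  The complainant carries Stage III.1; the licensee now bears the burden.
Stage III.2 (licensee, a preponderance, weight is at least 53): (j) 56 ≥ 53 — meets.
  Stage III.2 carried; the burden remains with the licensee.
Stage III.3 (licensee, a production showing, weight exceeds 21): (k) net 99−81=18 ≤ 21 — fails.
  Not every element is met, so the licensee fails to carry Stage III.3.
The complainant prevails on this issue.
Per-issue: Issue I → complainant; Issue II → complainant; Issue III → complainant. The complainant must prevail on a majority of issues; overall, the complainant prevails.

complainant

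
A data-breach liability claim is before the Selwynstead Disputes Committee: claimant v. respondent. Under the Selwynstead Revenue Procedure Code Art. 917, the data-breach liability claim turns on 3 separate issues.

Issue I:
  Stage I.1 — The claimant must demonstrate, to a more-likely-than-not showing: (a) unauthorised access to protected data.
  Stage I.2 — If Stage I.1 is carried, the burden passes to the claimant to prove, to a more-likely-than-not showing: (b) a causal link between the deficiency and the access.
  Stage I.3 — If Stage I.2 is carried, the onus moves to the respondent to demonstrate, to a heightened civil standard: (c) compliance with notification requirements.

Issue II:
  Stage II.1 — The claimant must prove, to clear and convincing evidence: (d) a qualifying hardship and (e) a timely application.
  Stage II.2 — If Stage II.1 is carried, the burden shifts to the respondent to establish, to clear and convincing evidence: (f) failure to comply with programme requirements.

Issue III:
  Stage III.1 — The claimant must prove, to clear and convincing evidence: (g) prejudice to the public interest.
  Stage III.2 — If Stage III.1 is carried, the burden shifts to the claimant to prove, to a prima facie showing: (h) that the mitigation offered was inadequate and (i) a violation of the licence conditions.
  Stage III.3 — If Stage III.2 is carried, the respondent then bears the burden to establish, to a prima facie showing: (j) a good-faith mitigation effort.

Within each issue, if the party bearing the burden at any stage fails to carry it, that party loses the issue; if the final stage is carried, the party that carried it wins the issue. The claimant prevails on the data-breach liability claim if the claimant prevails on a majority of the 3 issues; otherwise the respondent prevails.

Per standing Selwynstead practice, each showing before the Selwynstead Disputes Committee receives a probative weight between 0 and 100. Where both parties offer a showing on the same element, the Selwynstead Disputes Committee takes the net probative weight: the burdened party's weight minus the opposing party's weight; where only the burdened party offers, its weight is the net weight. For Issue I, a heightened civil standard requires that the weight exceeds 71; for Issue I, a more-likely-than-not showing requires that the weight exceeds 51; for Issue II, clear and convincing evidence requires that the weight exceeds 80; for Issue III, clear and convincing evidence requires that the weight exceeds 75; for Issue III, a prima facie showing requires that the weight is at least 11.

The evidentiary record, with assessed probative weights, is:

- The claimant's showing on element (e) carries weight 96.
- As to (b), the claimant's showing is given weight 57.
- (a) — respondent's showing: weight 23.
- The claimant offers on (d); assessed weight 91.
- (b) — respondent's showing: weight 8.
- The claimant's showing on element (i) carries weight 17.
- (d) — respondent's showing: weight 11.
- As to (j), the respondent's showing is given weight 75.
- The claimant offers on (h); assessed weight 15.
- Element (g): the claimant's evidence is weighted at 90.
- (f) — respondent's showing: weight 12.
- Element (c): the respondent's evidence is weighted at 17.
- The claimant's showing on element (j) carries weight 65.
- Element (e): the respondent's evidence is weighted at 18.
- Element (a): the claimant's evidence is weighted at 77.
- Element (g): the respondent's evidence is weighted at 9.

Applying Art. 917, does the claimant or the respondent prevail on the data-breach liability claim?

— Issue I —
Stage I.1 (claimant, a more-likely-than-not showing, weight exceeds 51): (a) net 77−23=54 > 51 — meets.
  Stage I.1 carried; the burden remains with the claimant.
Stage I.2 (claimant, a more-likely-than-not showing, weight exceeds 51): (b) net 57−8=49 ≤ 51 — fails.
  The claimant does not carry Stage I.2.
The analysis ends at Stage I.2; the respondent prevails on this issue.
— Issue II —
Stage II.1 (claimant, clear and convincing evidence, weight exceeds 80): (d) net 91−11=80 ≤ 80 — fails; (e) net 96−18=78 ≤ 80 — fails.
  Not every element is met, so the claimant fails to carry Stage II.1.
The respondent prevails on this issue.
— Issue III —
Stage III.1 — burden on claimant; standard: clear and convincing evidence (weight exceeds 75).
    (g): 90 − 9 = 81 > 75 [met]
  Stage III.1 carried; the burden remains with the claimant.
Stage III.2 — burden on claimant; standard: a prima facie showing (weight is at least 11).
    (h): 15 ≥ 11 [met]
    (i): 17 ≥ 11 [met]
  All elements met. The burden passes to the respondent.
Stage III.3 — burden on respondent; standard: a prima facie showing (weight is at least 11).
    (j): 75 − 65 = 10 < 11 [not met]
  Stage III.3 not carried; the respondent fails its burden.
So the claimant prevails on this issue.
Per-issue: Issue I → respondent; Issue II → respondent; Issue III → claimant. The claimant must prevail on a majority of issues; overall, the respondent prevails.

respondent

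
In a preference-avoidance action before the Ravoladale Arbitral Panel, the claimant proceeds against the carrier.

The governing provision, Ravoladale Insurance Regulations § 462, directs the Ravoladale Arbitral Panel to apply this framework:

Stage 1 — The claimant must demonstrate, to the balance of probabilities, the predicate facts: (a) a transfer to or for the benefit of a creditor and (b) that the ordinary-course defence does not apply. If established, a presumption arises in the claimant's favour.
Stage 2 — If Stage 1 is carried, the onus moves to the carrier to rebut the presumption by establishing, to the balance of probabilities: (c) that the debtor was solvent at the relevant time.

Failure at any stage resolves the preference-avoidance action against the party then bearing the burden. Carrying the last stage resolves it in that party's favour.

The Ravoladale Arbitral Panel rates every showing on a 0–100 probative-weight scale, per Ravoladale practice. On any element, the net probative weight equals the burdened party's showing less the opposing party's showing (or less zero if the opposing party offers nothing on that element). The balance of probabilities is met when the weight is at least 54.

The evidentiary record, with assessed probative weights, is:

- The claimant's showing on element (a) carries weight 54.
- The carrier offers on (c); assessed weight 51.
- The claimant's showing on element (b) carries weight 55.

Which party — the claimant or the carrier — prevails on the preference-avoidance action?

At Stage 1 the claimant must meet the balance of probabilities (weight is at least 54): on (a) the weight is 54, which does reach 54, so (a) meets the standard; on (b) the weight is 55, which does reach 54, so (b) meets the standard.
  All elements met. The burden passes to the carrier.
At Stage 2 the carrier must meet the balance of probabilities (weight is at least 54): on (c) the weight is 51, < 54, so (c) does not meet the standard.
  Stage 2 not carried; the carrier fails its burden.
The analysis ends at Stage 2; the claimant prevails.

claimant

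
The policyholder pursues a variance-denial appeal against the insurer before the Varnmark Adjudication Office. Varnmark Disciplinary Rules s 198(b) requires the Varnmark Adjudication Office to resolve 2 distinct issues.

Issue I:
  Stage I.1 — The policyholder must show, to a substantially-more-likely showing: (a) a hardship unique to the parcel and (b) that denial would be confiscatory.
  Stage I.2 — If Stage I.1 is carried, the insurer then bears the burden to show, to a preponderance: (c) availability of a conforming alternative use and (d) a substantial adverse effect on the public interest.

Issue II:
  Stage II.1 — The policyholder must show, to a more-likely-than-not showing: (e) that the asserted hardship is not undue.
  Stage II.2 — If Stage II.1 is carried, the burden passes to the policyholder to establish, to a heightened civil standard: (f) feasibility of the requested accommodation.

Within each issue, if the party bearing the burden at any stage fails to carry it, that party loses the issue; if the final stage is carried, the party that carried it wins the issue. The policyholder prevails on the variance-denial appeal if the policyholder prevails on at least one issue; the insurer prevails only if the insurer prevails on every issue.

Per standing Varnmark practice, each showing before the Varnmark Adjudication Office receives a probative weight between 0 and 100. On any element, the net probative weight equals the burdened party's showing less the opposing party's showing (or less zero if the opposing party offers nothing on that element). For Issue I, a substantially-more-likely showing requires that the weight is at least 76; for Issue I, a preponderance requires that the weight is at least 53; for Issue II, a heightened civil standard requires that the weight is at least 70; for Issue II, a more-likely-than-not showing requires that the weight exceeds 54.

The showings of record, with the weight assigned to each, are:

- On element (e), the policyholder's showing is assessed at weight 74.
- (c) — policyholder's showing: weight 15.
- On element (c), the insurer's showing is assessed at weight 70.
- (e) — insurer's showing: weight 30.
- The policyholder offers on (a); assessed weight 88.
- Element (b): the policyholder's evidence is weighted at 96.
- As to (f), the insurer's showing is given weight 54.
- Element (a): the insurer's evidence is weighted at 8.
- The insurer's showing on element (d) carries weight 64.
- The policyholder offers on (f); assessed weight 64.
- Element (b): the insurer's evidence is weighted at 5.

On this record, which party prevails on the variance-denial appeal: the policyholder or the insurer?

— Issue I —
Stage I.1 — burden on policyholder; standard: a substantially-more-likely showing (weight is at least 76).
    (a): 88 − 8 = 80 ≥ 76 [met]
    (b): 96 − 5 = 91 ≥ 76 [met]
  The policyholder carries Stage I.1; the insurer now bears the burden.
Stage I.2 — burden on insurer; standard: a preponderance (weight is at least 53).
    (c): 70 − 15 = 55 ≥ 53 [met]
    (d): 64 ≥ 53 [met]
  The insurer carries the last stage.
With every stage satisfied, the insurer prevails on this issue.
— Issue II —
Stage II.1 — burden on policyholder; standard: a more-likely-than-not showing (weight exceeds 54).
    (e): 74 − 30 = 44 ≤ 54 [not met]
  Stage II.1 not carried; the policyholder fails its burden.
The analysis ends at Stage II.1; the insurer prevails on this issue.
Per-issue: Issue I → insurer; Issue II → insurer. The policyholder must prevail on at least one issue; overall, the insurer prevails.

insurer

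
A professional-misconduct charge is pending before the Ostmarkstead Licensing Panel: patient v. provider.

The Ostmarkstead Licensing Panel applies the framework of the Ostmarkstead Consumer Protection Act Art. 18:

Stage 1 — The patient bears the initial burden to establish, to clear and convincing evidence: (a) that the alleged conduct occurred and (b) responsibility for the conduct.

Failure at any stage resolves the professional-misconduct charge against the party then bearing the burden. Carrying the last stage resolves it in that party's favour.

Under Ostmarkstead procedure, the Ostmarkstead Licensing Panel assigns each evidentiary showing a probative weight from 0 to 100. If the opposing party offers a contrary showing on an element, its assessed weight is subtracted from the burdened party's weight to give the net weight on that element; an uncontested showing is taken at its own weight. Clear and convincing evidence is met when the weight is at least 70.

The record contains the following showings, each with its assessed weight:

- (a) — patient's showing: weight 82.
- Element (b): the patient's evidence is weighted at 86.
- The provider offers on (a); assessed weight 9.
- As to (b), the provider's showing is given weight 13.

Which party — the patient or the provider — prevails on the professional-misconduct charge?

patient

Stage 1 (patient, clear and convincing evidence, weight is at least 70): (a) net 82−9=73 ≥ 70 — meets; (b) net 86−13=73 ≥ 70 — meets.
  The patient carries the last stage.
Every stage carried; the patient prevails.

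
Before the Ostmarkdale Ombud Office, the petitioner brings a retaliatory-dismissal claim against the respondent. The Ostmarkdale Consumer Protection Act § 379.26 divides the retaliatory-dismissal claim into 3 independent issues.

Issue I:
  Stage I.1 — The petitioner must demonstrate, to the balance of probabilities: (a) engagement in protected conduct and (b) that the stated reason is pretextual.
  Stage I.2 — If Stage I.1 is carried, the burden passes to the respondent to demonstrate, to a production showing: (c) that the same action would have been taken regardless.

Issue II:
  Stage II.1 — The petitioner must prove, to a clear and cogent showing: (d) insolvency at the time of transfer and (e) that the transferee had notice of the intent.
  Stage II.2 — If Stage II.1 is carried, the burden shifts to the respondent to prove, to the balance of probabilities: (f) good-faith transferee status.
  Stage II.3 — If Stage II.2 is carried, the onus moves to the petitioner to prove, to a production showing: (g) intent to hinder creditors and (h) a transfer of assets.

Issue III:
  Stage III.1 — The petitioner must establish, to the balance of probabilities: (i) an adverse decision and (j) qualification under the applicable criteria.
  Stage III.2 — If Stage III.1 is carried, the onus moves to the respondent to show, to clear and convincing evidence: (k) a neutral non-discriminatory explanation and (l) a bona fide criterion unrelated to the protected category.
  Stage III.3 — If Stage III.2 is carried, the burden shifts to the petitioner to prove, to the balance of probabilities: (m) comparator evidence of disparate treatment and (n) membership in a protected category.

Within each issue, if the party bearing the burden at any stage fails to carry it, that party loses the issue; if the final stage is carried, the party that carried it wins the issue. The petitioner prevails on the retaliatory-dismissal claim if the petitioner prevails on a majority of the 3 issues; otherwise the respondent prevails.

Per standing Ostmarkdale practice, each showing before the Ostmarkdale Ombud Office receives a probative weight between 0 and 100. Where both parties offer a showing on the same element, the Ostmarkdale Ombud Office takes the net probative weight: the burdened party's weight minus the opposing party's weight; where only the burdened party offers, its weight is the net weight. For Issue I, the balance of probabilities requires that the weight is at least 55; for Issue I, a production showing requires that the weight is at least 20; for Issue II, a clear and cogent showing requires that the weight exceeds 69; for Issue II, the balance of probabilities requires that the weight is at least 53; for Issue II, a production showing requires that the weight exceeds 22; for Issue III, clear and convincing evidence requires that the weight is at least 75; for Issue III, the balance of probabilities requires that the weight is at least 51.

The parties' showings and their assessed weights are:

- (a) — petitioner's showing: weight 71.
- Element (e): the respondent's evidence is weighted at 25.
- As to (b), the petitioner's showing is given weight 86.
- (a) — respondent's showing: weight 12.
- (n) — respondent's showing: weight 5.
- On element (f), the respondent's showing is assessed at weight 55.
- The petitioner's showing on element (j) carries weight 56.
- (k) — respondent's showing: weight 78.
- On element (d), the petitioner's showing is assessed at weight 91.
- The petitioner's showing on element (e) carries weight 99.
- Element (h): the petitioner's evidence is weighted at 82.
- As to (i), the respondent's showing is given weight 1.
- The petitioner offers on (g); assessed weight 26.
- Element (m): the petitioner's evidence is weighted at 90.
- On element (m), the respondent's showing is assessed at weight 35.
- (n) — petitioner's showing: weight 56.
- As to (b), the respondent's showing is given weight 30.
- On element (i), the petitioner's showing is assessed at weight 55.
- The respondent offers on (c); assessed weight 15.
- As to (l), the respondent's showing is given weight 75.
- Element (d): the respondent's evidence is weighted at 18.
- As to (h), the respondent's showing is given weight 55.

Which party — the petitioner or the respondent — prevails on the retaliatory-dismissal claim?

— Issue I —
Stage I.1 (petitioner, the balance of probabilities, weight is at least 55): (a) net 71−12=59 ≥ 55 — meets; (b) net 86−30=56 ≥ 55 — meets.
  Stage I.1 carried; the burden shifts to the respondent.
Stage I.2 (respondent, a production showing, weight is at least 20): (c) 15 < 20 — fails.
  The respondent does not carry Stage I.2.
The petitioner prevails on this issue.
— Issue II —
At Stage II.1 the petitioner must meet a clear and cogent showing (weight exceeds 69): on (d) the weight is 91 less the opposing 18 gives net 73, which does exceed 69, so (d) meets the standard; on (e) the weight is 99 less the opposing 25 gives net 74, which does exceed 69, so (e) meets the standard.
  Stage II.1 is satisfied; the onus moves to the respondent.
At Stage II.2 the respondent must meet the balance of probabilities (weight is at least 53): on (f) the weight is 55, ≥ 53, so (f) meets the standard.
  Stage II.2 is satisfied; the onus moves to the petitioner.
At Stage II.3 the petitioner must meet a production showing (weight exceeds 22): on (g) the weight is 26, which does exceed 22, so (g) meets the standard; on (h) the weight is 82 less the opposing 55 gives net 27, > 22, so (h) meets the standard.
  The petitioner carries the last stage.
With every stage satisfied, the petitioner prevails on this issue.
— Issue III —
Stage III.1 (petitioner, the balance of probabilities, weight is at least 51): (i) net 55−1=54 ≥ 51 — meets; (j) 56 ≥ 51 — meets.
  The petitioner carries Stage III.1; the respondent now bears the burden.
Stage III.2 (respondent, clear and convincing evidence, weight is at least 75): (k) 78 ≥ 75 — meets; (l) 75 ≥ 75 — meets.
  Stage III.2 carried; the burden shifts to the petitioner.
Stage III.3 (petitioner, the balance of probabilities, weight is at least 51): (m) net 90−35=55 ≥ 51 — meets; (n) net 56−5=51 ≥ 51 — meets.
  All elements met at the final stage.
Every stage carried; the petitioner prevails on this issue.
Per-issue: Issue I → petitioner; Issue II → petitioner; Issue III → petitioner. The petitioner must prevail on a majority of issues; overall, the petitioner prevails.

petitioner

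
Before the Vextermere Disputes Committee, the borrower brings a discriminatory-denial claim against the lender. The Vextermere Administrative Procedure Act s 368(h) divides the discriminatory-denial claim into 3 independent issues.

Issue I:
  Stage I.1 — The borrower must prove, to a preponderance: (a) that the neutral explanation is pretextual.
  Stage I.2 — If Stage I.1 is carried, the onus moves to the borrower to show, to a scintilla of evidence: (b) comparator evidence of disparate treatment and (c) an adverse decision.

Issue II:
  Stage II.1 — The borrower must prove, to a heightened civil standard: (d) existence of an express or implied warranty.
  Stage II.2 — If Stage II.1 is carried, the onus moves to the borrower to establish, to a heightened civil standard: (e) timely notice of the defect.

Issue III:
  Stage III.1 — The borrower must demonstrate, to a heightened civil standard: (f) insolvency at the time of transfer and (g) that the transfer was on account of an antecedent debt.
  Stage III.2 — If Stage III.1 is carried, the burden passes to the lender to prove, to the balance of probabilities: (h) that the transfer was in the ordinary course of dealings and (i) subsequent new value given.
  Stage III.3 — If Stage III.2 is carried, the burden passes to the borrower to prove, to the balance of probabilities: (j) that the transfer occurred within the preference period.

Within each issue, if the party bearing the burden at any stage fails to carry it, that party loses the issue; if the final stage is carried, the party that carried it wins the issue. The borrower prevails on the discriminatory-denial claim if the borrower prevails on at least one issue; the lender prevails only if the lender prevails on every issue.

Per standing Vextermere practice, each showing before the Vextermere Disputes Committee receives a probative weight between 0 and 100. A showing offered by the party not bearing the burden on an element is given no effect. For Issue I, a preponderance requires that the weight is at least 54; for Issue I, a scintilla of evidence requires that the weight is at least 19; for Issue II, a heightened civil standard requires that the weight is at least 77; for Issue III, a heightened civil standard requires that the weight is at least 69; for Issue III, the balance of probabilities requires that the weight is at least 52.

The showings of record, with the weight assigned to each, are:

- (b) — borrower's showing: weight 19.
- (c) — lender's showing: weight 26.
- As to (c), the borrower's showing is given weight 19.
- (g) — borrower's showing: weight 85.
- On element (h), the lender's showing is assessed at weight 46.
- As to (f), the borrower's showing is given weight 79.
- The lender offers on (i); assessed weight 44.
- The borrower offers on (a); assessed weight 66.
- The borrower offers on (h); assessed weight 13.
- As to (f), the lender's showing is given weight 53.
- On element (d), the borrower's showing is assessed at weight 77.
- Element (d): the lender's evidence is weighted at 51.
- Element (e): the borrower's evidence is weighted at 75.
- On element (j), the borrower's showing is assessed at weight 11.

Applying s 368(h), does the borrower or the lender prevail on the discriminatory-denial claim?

— Issue I —
At Stage I.1 the borrower must meet a preponderance (weight is at least 54): on (a) the weight is 66, ≥ 54, so (a) meets the standard.
  All elements met. The borrower retains the burden for Stage I.2.
At Stage I.2 the borrower must meet a scintilla of evidence (weight is at least 19): on (b) the weight is 19, which does reach 19, so (b) meets the standard; on (c) the weight is 19 (the lender's 26 is given no effect), which does reach 19, so (c) meets the standard.
  Stage I.2 carried; the final stage is satisfied.
With every stage satisfied, the borrower prevails on this issue.
— Issue II —
Stage II.1 — burden on borrower; standard: a heightened civil standard (weight is at least 77).
    (d): 77 (lender's 51 disregarded) ≥ 77 [met]
  Stage II.1 carried; the burden remains with the borrower.
Stage II.2 — burden on borrower; standard: a heightened civil standard (weight is at least 77).
    (e): 75 < 77 [not met]
  Stage II.2 not carried; the borrower fails its burden.
The lender prevails on this issue.
— Issue III —
Stage III.1 — burden on borrower; standard: a heightened civil standard (weight is at least 69).
    (f): 79 (lender's 53 disregarded) ≥ 69 [met]
    (g): 85 ≥ 69 [met]
  Stage III.1 is satisfied; the onus moves to the lender.
Stage III.2 — burden on lender; standard: the balance of probabilities (weight is at least 52).
    (h): 46 (borrower's 13 disregarded) < 52 [not met]
    (i): 44 < 52 [not met]
  Stage III.2 not carried; the lender fails its burden.
So the borrower prevails on this issue.
Per-issue: Issue I → borrower; Issue II → lender; Issue III → borrower. The borrower must prevail on at least one issue; overall, the borrower prevails.

borrower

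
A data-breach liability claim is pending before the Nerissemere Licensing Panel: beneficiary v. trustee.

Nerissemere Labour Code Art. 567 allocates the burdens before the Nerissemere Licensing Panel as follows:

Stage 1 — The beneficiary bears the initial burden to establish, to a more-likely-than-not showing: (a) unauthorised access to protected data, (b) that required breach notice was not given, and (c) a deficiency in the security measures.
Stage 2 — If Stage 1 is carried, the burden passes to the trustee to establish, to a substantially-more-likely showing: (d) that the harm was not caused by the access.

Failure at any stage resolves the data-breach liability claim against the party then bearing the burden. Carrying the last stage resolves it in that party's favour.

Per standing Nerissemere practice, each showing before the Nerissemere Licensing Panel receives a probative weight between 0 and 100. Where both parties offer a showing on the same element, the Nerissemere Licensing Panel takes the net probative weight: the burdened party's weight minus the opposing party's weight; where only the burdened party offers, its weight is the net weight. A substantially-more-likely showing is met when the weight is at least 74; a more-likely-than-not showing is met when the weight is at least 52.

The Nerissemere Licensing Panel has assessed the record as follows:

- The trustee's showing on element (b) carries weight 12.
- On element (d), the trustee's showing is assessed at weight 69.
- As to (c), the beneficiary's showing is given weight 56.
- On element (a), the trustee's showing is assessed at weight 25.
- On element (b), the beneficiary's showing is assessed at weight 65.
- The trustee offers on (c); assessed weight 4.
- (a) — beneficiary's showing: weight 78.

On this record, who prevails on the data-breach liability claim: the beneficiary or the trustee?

beneficiary

Stage 1 (beneficiary, a more-likely-than-not showing, weight is at least 52): (a) net 78−25=53 ≥ 52 — meets; (b) net 65−12=53 ≥ 52 — meets; (c) net 56−4=52 ≥ 52 — meets.
  Stage 1 carried; the burden shifts to the trustee.
Stage 2 (trustee, a substantially-more-likely showing, weight is at least 74): (d) 69 < 74 — fails.
  Stage 2 not carried; the trustee fails its burden.
The beneficiary prevails.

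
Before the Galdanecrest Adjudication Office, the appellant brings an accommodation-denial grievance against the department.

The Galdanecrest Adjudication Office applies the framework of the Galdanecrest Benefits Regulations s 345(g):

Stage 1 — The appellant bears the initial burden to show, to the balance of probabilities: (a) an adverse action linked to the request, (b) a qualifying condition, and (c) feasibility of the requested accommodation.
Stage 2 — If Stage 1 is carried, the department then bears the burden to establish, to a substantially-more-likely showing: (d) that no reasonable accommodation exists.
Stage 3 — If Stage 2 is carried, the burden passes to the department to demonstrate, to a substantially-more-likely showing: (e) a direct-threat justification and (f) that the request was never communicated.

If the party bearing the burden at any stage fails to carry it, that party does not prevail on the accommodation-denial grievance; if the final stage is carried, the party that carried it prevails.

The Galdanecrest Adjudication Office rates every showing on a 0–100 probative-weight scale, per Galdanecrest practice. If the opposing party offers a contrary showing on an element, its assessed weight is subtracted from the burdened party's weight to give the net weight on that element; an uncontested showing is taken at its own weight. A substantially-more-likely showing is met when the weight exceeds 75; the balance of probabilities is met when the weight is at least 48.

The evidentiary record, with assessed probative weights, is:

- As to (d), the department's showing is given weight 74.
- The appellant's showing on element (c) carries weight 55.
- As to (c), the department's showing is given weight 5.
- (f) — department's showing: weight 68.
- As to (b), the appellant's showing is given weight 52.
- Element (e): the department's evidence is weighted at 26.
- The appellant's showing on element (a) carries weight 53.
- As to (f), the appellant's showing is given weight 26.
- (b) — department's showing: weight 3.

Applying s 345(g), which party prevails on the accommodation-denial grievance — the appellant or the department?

appellant

Stage 1 (appellant, the balance of probabilities, weight is at least 48): (a) 53 ≥ 48 — meets; (b) net 52−3=49 ≥ 48 — meets; (c) net 55−5=50 ≥ 48 — meets.
  The appellant carries Stage 1; the department now bears the burden.
Stage 2 (department, a substantially-more-likely showing, weight exceeds 75): (d) 74 ≤ 75 — fails.
  Not every element is met, so the department fails to carry Stage 2.
The analysis ends at Stage 2; the appellant prevails.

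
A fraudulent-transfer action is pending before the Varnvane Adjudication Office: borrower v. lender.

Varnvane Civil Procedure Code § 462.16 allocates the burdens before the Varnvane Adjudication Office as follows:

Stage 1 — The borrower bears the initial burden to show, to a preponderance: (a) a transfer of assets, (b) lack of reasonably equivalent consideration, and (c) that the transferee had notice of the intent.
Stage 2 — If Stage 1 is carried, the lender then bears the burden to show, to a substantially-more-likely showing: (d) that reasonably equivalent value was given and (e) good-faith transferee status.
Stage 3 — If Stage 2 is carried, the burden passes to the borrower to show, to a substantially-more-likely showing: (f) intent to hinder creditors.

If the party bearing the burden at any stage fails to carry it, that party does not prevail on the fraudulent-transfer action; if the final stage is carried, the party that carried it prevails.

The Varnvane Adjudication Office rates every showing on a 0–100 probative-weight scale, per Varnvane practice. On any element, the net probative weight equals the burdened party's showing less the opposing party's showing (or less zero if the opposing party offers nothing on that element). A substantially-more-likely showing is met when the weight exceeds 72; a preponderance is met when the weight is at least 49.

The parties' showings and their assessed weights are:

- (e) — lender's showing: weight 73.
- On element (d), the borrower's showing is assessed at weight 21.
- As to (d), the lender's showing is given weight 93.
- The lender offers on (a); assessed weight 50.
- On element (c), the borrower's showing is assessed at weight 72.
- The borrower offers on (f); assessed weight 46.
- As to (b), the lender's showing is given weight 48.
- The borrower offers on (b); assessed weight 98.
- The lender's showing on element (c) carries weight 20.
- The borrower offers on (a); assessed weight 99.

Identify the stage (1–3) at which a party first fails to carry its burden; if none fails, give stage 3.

Stage 1 — burden on borrower; standard: a preponderance (weight is at least 49).
    (a): 99 − 50 = 49 ≥ 49 [met]
    (b): 98 − 48 = 50 ≥ 49 [met]
    (c): 72 − 20 = 52 ≥ 49 [met]
  All elements met. The burden passes to the lender.
Stage 2 — burden on lender; standard: a substantially-more-likely showing (weight exceeds 72).
    (d): 93 − 21 = 72 ≤ 72 [not met]
    (e): 73 > 72 [met]
  Stage 2 not carried; the lender fails its burden.
So the borrower prevails.

stage 2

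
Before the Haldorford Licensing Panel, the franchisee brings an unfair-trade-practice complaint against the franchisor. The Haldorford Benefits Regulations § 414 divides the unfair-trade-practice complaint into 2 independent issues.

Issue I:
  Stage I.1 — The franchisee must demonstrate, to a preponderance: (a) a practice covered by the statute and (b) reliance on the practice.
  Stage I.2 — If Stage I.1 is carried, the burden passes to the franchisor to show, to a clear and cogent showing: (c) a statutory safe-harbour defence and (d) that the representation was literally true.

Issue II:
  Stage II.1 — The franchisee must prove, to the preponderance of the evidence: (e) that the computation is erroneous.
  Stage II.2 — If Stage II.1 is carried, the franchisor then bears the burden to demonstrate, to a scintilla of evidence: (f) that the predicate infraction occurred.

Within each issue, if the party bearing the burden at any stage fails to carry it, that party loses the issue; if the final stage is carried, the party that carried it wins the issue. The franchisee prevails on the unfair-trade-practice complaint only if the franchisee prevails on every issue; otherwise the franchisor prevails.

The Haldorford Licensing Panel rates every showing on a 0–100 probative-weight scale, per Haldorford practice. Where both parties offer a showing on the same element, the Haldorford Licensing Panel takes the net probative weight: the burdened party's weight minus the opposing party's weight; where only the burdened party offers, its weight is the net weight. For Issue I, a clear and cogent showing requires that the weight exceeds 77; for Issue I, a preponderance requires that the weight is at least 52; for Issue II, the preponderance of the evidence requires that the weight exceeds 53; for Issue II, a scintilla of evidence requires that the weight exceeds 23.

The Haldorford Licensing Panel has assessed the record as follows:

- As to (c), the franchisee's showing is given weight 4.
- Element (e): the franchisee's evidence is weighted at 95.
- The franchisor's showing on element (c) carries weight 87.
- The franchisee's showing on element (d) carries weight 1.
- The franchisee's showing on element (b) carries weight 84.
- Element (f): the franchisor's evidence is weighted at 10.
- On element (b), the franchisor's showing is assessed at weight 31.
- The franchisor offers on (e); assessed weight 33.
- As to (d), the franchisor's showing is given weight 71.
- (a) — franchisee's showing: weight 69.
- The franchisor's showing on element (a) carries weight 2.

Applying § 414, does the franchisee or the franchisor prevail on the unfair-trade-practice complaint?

franchisee

— Issue I —
At Stage I.1 the franchisee must meet a preponderance (weight is at least 52): on (a) the weight is 69 less the opposing 2 gives net 67, which does reach 52, so (a) meets the standard; on (b) the weight is 84 less the opposing 31 gives net 53, which does reach 52, so (b) meets the standard.
  Stage I.1 is satisfied; the onus moves to the franchisor.
At Stage I.2 the franchisor must meet a clear and cogent showing (weight exceeds 77): on (c) the weight is 87 less the opposing 4 gives net 83, > 77, so (c) meets the standard; on (d) the weight is 71 less the opposing 1 gives net 70, which does not exceed 77, so (d) does not meet the standard.
  The franchisor does not carry Stage I.2.
The franchisee prevails on this issue.
— Issue II —
Stage II.1 (franchisee, the preponderance of the evidence, weight exceeds 53): (e) net 95−33=62 > 53 — meets.
  Stage II.1 is satisfied; the onus moves to the franchisor.
Stage II.2 (franchisor, a scintilla of evidence, weight exceeds 23): (f) 10 ≤ 23 — fails.
  The franchisor does not carry Stage II.2.
The franchisee prevails on this issue.
Per-issue: Issue I → franchisee; Issue II → franchisee. The franchisee must prevail on every issue; overall, the franchisee prevails.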